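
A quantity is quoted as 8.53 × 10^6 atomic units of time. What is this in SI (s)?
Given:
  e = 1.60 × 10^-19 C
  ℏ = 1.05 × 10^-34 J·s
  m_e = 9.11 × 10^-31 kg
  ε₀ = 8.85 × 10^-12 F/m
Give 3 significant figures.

One atomic unit of time: τ_au = (4πε₀)²ℏ³/(m_e e⁴) = 2.40 × 10^-17 s.
8.53 × 10^6 × 2.40 × 10^-17 s = 2.05 × 10^-10 s

2.05 × 10^-10 s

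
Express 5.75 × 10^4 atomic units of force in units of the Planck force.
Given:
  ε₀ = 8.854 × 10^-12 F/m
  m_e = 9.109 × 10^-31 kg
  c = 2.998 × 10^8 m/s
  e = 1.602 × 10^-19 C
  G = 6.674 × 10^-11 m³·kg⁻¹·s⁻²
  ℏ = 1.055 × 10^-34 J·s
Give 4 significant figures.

atomic unit of force: F_au = E_h/a₀ = m_e²e⁶/((4πε₀)³ℏ⁴) = 8.220 × 10^-8 N
Planck force: F_P = c⁴/G = 1.210 × 10^44 N
5.75 × 10^4 × 8.220 × 10^-8 / 1.210 × 10^44 = 3.905 × 10^-47

3.905 × 10^-47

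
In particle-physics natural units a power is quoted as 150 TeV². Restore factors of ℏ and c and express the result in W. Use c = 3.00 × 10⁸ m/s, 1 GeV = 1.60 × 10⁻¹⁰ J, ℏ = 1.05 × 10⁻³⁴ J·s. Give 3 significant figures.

Power is [E]/[T] = [E]²/ℏ.
1 GeV² → 1/ℏ × (1 GeV in J)² = 2.44 × 10¹⁴ W.
Convert the energy scale: 150 TeV² = 1.50 × 10⁸ GeV².
Result: 1.50 × 10⁸ × 2.44 × 10¹⁴ = 3.66 × 10²² W.

3.66 × 10²² W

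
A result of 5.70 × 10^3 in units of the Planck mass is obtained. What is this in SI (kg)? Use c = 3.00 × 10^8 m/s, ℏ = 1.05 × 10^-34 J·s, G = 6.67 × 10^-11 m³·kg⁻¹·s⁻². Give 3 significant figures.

1.24 × 10^-4 kg

One Planck mass: m_P = √(ℏc/G) = 2.17 × 10^-8 kg.
5.70 × 10^3 × 2.17 × 10^-8 kg = 1.24 × 10^-4 kg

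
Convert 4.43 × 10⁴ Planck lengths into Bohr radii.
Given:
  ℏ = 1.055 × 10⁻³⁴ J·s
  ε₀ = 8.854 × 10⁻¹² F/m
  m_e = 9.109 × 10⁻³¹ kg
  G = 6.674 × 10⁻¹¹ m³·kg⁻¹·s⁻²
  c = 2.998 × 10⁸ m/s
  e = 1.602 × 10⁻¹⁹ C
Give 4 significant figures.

1.352 × 10⁻²⁰

Planck length: ℓ_P = √(ℏG/c³) = 1.616 × 10⁻³⁵ m
Bohr radius: a₀ = 4πε₀ℏ²/(m_e e²) = 5.297 × 10⁻¹¹ m
4.43 × 10⁴ × 1.616 × 10⁻³⁵ / 5.297 × 10⁻¹¹ = 1.352 × 10⁻²⁰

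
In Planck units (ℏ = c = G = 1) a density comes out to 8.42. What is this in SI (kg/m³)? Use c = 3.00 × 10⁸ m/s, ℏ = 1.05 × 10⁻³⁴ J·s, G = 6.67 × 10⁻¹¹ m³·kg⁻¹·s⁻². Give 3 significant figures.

4.38 × 10⁹⁷ kg/m³

One Planck density: ρ_P = c⁵/(ℏG²) = 5.20 × 10⁹⁶ kg/m³.
8.42 × 5.20 × 10⁹⁶ kg/m³ = 4.38 × 10⁹⁷ kg/m³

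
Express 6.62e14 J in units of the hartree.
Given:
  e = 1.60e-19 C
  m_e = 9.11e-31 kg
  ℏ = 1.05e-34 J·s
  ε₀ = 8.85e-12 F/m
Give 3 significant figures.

1.51e32

hartree: E_h = m_e e⁴/(4πε₀ℏ)² = 4.38e-18 J.
6.62e14 / 4.38e-18 = 1.51e32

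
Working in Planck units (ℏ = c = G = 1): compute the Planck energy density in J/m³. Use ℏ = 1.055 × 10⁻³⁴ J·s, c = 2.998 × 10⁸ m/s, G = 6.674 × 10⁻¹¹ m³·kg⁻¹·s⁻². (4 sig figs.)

4.632 × 10¹¹³ J/m³

Dimensional analysis gives u_P = c⁷/(ℏG²).
  = 2.177 × 10⁵⁹ / 4.699 × 10⁻⁵⁵
  = 4.632 × 10¹¹³ J/m³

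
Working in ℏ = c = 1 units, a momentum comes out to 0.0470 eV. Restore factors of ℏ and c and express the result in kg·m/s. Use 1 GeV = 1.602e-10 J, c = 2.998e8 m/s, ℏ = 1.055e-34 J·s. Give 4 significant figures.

Momentum is [E]/c; divide by c.
1 GeV → 1/c × (1 GeV in J) = 5.344e-19 kg·m/s.
Convert the energy scale: 0.0470 eV = 4.70e-11 GeV.
Result: 4.70e-11 × 5.344e-19 = 2.511e-29 kg·m/s.

2.511e-29 kg·m/s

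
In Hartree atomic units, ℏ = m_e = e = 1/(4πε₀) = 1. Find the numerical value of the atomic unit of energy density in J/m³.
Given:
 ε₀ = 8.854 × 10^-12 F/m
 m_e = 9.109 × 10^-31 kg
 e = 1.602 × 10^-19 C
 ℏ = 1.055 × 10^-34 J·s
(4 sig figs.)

Dimensional analysis gives u_au = E_h/a₀³ = m_e⁴e¹⁰/((4πε₀)⁵ℏ⁸).
E_h = 4.354 × 10^-18 J
a₀ = 5.297 × 10^-11 m
E_h/a₀³ = 2.929 × 10^13 J/m³

2.929 × 10^13 J/m³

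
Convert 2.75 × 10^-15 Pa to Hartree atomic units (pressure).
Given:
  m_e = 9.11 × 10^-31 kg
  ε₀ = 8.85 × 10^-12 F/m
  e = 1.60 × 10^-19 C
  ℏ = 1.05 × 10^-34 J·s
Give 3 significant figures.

atomic unit of pressure: P_au = E_h/a₀³ = m_e⁴e¹⁰/((4πε₀)⁵ℏ⁸) = 3.01 × 10^13 Pa.
2.75 × 10^-15 / 3.01 × 10^13 = 9.13 × 10^-29

9.13 × 10^-29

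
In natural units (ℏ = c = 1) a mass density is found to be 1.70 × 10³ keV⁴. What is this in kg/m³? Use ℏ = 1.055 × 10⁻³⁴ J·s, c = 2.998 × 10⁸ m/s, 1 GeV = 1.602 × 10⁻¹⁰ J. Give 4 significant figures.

Mass density is [E]/(c²[L]³) = [E]⁴/(ℏ³c⁵).
1 GeV⁴ → 1/(ℏ³c⁵) × (1 GeV in J)⁴ = 2.316 × 10²⁰ kg/m³.
Convert the energy scale: 1.70 × 10³ keV⁴ = 1.70 × 10⁻²¹ GeV⁴.
Result: 1.70 × 10⁻²¹ × 2.316 × 10²⁰ = 0.3937 kg/m³.

0.3937 kg/m³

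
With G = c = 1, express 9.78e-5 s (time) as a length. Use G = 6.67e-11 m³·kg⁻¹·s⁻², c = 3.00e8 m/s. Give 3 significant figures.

Time → length via c.
9.78e-5 s × (c) = 2.93e4 m

2.93e4 m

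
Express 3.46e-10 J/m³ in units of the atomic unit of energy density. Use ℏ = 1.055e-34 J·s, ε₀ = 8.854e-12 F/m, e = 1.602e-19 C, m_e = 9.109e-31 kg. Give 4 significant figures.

1.181e-23

atomic unit of energy density: u_au = E_h/a₀³ = m_e⁴e¹⁰/((4πε₀)⁵ℏ⁸) = 2.929e13 J/m³.
3.46e-10 / 2.929e13 = 1.181e-23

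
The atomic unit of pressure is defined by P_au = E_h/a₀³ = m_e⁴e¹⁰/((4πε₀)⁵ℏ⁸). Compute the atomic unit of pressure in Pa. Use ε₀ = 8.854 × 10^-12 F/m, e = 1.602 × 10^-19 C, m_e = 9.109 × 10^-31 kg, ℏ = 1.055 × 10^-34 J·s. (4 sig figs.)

P_au = E_h/a₀³ = m_e⁴e¹⁰/((4πε₀)⁵ℏ⁸)
E_h = 4.354 × 10^-18 J
a₀ = 5.297 × 10^-11 m
E_h/a₀³ = 2.929 × 10^13 Pa

2.929 × 10^13 Pa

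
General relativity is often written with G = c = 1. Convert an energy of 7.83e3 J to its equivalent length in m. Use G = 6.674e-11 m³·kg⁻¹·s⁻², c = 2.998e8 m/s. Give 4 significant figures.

6.469e-41 m

Energy → length via G/c⁴.
7.83e3 J × (G/c⁴) = 6.469e-41 m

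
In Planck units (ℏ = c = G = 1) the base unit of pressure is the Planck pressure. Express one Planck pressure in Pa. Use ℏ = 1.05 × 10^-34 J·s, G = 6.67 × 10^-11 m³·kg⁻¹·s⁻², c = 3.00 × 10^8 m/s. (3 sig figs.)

p_P = c⁷/(ℏG²)
  = 2.19 × 10^59 / 4.67 × 10^-55
  = 4.68 × 10^113 Pa

4.68 × 10^113 Pa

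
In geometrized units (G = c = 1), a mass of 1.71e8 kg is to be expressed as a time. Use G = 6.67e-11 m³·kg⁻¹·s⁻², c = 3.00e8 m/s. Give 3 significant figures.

4.22e-28 s

Mass → time via G/c³.
1.71e8 kg × (G/c³) = 4.22e-28 s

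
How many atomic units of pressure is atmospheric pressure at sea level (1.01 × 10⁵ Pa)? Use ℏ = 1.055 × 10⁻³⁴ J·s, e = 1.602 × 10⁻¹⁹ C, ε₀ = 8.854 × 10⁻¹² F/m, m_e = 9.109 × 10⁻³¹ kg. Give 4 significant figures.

atomic unit of pressure: P_au = E_h/a₀³ = m_e⁴e¹⁰/((4πε₀)⁵ℏ⁸) = 2.929 × 10¹³ Pa.
1.01 × 10⁵ / 2.929 × 10¹³ = 3.448 × 10⁻⁹

3.448 × 10⁻⁹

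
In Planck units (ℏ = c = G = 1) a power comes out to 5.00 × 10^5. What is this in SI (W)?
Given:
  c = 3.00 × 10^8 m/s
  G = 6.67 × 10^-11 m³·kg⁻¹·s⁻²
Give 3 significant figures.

One Planck power: P_P = c⁵/G = 3.64 × 10^52 W.
5.00 × 10^5 × 3.64 × 10^52 W = 1.82 × 10^58 W

1.82 × 10^58 W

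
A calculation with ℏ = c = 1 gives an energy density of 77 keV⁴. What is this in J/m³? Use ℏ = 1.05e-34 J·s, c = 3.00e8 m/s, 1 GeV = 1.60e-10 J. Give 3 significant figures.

1.61e15 J/m³

[E]/[L]³ = [E]⁴/(ℏc)³; restore (ℏc)⁻³.
1 GeV⁴ → 1/(ℏc)³ × (1 GeV in J)⁴ = 2.10e37 J/m³.
Convert the energy scale: 77 keV⁴ = 7.70e-23 GeV⁴.
Result: 7.70e-23 × 2.10e37 = 1.61e15 J/m³.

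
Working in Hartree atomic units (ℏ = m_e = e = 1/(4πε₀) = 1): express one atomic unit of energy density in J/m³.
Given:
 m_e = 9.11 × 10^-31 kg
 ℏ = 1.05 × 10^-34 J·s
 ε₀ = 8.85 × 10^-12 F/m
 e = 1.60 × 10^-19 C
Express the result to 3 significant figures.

3.01 × 10^13 J/m³

From ℏ = m_e = e = 1/(4πε₀) = 1 the energy density scale is u_au = E_h/a₀³ = m_e⁴e¹⁰/((4πε₀)⁵ℏ⁸).
E_h = 4.38 × 10^-18 J
a₀ = 5.26 × 10^-11 m
E_h/a₀³ = 3.01 × 10^13 J/m³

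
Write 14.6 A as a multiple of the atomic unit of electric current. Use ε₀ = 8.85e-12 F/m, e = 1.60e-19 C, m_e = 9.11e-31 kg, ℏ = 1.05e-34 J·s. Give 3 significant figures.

atomic unit of electric current: I_au = e E_h/ℏ = m_e e⁵/((4πε₀)²ℏ³) = 6.67e-3 A.
14.6 / 6.67e-3 = 2.19e3

2.19e3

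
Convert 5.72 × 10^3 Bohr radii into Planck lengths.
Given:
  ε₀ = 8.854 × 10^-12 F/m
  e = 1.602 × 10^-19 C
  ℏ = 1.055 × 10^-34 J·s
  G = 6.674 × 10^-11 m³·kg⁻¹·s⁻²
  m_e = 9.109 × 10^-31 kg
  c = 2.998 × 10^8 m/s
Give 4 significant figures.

1.874 × 10^28

Bohr radius: a₀ = 4πε₀ℏ²/(m_e e²) = 5.297 × 10^-11 m
Planck length: ℓ_P = √(ℏG/c³) = 1.616 × 10^-35 m
5.72 × 10^3 × 5.297 × 10^-11 / 1.616 × 10^-35 = 1.874 × 10^28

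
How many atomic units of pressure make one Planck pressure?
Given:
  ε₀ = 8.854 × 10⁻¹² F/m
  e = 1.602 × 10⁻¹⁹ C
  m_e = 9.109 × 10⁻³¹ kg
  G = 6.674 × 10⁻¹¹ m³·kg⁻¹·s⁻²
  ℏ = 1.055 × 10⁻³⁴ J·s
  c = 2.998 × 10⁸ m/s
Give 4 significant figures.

1.581 × 10¹⁰⁰

Planck pressure: p_P = c⁷/(ℏG²) = 4.632 × 10¹¹³ Pa
atomic unit of pressure: P_au = E_h/a₀³ = m_e⁴e¹⁰/((4πε₀)⁵ℏ⁸) = 2.929 × 10¹³ Pa
ratio = 4.632 × 10¹¹³ / 2.929 × 10¹³ = 1.581 × 10¹⁰⁰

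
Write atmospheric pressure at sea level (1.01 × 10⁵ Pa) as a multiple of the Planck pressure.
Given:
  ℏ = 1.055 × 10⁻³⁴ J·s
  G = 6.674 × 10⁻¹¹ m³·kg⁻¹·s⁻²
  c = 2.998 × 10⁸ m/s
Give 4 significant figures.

2.180 × 10⁻¹⁰⁹

Planck pressure: p_P = c⁷/(ℏG²) = 4.632 × 10¹¹³ Pa.
1.01 × 10⁵ / 4.632 × 10¹¹³ = 2.180 × 10⁻¹⁰⁹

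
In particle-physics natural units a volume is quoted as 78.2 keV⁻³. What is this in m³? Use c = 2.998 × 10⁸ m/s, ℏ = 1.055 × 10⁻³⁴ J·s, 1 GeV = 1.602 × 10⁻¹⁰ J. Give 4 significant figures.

Volume is [L]³ = [E]⁻³·(ℏc)³.
1 GeV⁻³ → (ℏc)³ × (1 GeV in J)⁻³ = 7.696 × 10⁻⁴⁸ m³.
Convert the energy scale: 78.2 keV⁻³ = 7.82 × 10¹⁹ GeV⁻³.
Result: 7.82 × 10¹⁹ × 7.696 × 10⁻⁴⁸ = 6.018 × 10⁻²⁸ m³.

6.018 × 10⁻²⁸ m³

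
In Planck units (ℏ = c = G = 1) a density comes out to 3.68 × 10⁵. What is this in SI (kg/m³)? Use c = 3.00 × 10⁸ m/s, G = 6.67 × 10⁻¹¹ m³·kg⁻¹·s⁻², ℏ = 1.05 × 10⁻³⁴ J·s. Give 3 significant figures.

One Planck density: ρ_P = c⁵/(ℏG²) = 5.20 × 10⁹⁶ kg/m³.
3.68 × 10⁵ × 5.20 × 10⁹⁶ kg/m³ = 1.91 × 10¹⁰² kg/m³

1.91 × 10¹⁰² kg/m³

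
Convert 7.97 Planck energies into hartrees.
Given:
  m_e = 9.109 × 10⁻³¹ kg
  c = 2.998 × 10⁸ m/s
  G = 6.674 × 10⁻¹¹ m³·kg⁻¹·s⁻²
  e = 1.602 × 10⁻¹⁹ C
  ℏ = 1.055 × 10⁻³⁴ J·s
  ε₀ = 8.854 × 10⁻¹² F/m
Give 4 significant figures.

3.581 × 10²⁷

Planck energy: E_P = √(ℏc⁵/G) = 1.957 × 10⁹ J
hartree: E_h = m_e e⁴/(4πε₀ℏ)² = 4.354 × 10⁻¹⁸ J
7.97 × 1.957 × 10⁹ / 4.354 × 10⁻¹⁸ = 3.581 × 10²⁷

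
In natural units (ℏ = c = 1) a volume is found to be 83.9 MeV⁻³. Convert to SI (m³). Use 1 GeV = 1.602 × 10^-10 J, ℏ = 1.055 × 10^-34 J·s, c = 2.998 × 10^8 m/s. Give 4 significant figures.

6.457 × 10^-37 m³

Volume is [L]³ = [E]⁻³·(ℏc)³.
1 GeV⁻³ → (ℏc)³ × (1 GeV in J)⁻³ = 7.696 × 10^-48 m³.
Convert the energy scale: 83.9 MeV⁻³ = 8.39 × 10^10 GeV⁻³.
Result: 8.39 × 10^10 × 7.696 × 10^-48 = 6.457 × 10^-37 m³.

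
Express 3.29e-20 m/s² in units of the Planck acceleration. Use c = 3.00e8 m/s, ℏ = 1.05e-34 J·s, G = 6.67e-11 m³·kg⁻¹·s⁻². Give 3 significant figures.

5.89e-72

Planck acceleration: a_P = √(c⁷/(ℏG)) = 5.59e51 m/s².
3.29e-20 / 5.59e51 = 5.89e-72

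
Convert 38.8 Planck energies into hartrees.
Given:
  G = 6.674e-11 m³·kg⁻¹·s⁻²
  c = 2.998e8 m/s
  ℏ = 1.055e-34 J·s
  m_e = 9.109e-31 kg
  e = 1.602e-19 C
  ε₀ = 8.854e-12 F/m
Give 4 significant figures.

1.744e28

Planck energy: E_P = √(ℏc⁵/G) = 1.957e9 J
hartree: E_h = m_e e⁴/(4πε₀ℏ)² = 4.354e-18 J
38.8 × 1.957e9 / 4.354e-18 = 1.744e28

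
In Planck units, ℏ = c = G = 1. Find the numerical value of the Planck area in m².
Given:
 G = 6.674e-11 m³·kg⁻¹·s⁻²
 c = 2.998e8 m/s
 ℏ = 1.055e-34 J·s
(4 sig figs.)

2.613e-70 m²

From ℏ = c = G = 1 the area scale is A_P = ℏG/c³.
  = 7.041e-45 / 2.695e25
  = 2.613e-70 m²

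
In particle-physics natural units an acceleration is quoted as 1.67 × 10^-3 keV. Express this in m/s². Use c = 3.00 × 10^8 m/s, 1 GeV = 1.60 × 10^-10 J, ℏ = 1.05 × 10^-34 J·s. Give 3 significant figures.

Acceleration is [L]/[T]² = c·[E]/ℏ.
1 GeV → c/ℏ × (1 GeV in J) = 4.57 × 10^32 m/s².
Convert the energy scale: 1.67 × 10^-3 keV = 1.67 × 10^-9 GeV.
Result: 1.67 × 10^-9 × 4.57 × 10^32 = 7.63 × 10^23 m/s².

7.63 × 10^23 m/s²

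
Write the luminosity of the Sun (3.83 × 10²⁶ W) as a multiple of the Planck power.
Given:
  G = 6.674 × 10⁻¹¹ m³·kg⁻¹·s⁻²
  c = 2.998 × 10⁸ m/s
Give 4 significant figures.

Planck power: P_P = c⁵/G = 3.629 × 10⁵² W.
3.83 × 10²⁶ / 3.629 × 10⁵² = 1.055 × 10⁻²⁶

1.055 × 10⁻²⁶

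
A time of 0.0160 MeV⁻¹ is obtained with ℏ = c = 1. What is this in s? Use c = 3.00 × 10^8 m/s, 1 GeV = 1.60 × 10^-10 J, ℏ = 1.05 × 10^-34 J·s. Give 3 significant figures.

A time is [E]⁻¹ in ℏ=c=1; restore one factor of ℏ.
1 GeV⁻¹ → ℏ × (1 GeV in J)⁻¹ = 6.56 × 10^-25 s.
Convert the energy scale: 0.0160 MeV⁻¹ = 16 GeV⁻¹.
Result: 16 × 6.56 × 10^-25 = 1.05 × 10^-23 s.

1.05 × 10^-23 s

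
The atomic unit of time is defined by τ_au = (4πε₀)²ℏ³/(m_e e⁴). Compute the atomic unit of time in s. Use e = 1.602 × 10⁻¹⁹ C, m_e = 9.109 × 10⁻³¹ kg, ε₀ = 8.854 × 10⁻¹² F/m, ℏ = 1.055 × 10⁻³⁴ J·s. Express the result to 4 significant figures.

2.423 × 10⁻¹⁷ s

τ_au = (4πε₀)²ℏ³/(m_e e⁴)
E_h = 4.354 × 10⁻¹⁸ J
ℏ/E_h = 2.423 × 10⁻¹⁷ s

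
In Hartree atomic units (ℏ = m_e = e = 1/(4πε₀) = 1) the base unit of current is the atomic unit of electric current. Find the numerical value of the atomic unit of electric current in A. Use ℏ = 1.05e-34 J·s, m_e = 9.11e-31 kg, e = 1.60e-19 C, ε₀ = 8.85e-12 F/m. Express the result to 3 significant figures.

I_au = e E_h/ℏ = m_e e⁵/((4πε₀)²ℏ³)
E_h = 4.38e-18 J
e·E_h/ℏ = 6.67e-3 A

6.67e-3 A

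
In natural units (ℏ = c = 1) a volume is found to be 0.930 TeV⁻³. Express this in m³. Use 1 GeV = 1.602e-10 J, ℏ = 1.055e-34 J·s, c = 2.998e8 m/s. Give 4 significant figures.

7.157e-57 m³

Volume is [L]³ = [E]⁻³·(ℏc)³.
1 GeV⁻³ → (ℏc)³ × (1 GeV in J)⁻³ = 7.696e-48 m³.
Convert the energy scale: 0.930 TeV⁻³ = 9.30e-10 GeV⁻³.
Result: 9.30e-10 × 7.696e-48 = 7.157e-57 m³.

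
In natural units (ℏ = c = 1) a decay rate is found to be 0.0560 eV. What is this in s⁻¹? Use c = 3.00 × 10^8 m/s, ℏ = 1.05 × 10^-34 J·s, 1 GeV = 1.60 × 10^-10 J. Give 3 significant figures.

8.53 × 10^13 s⁻¹

A rate is [E]/ℏ; divide by ℏ.
1 GeV → 1/ℏ × (1 GeV in J) = 1.52 × 10^24 s⁻¹.
Convert the energy scale: 0.0560 eV = 5.60 × 10^-11 GeV.
Result: 5.60 × 10^-11 × 1.52 × 10^24 = 8.53 × 10^13 s⁻¹.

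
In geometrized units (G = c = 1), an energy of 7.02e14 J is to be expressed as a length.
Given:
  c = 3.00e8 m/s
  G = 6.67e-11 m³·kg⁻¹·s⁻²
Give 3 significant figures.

5.78e-30 m

Energy → length via G/c⁴.
7.02e14 J × (G/c⁴) = 5.78e-30 m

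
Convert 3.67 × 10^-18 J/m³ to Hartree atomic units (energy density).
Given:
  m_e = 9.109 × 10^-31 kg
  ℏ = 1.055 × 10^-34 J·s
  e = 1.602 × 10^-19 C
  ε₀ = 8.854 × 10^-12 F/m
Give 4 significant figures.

1.253 × 10^-31

atomic unit of energy density: u_au = E_h/a₀³ = m_e⁴e¹⁰/((4πε₀)⁵ℏ⁸) = 2.929 × 10^13 J/m³.
3.67 × 10^-18 / 2.929 × 10^13 = 1.253 × 10^-31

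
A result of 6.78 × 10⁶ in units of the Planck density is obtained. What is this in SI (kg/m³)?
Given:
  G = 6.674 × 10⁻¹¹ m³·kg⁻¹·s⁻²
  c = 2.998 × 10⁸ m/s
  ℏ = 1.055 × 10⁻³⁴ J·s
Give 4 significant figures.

One Planck density: ρ_P = c⁵/(ℏG²) = 5.154 × 10⁹⁶ kg/m³.
6.78 × 10⁶ × 5.154 × 10⁹⁶ kg/m³ = 3.494 × 10¹⁰³ kg/m³

3.494 × 10¹⁰³ kg/m³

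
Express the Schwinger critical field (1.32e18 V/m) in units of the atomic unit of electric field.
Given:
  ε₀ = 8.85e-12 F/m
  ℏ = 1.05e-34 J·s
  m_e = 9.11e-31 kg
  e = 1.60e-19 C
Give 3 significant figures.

2.54e6

atomic unit of electric field: E_au = E_h/(e a₀) = m_e²e⁵/((4πε₀)³ℏ⁴) = 5.20e11 V/m.
1.32e18 / 5.20e11 = 2.54e6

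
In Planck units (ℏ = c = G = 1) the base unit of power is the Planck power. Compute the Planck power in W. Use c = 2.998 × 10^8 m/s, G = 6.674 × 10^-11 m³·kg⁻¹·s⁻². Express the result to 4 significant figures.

P_P = c⁵/G
  = 2.422 × 10^42 / 6.674 × 10^-11
  = 3.629 × 10^52 W

3.629 × 10^52 W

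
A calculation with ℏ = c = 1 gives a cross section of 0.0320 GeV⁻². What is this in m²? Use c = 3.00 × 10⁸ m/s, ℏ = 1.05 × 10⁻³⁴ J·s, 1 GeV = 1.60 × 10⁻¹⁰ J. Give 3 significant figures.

Area is [L]² = [E]⁻²·(ℏc)²; restore (ℏc)².
1 GeV⁻² → (ℏc)² × (1 GeV in J)⁻² = 3.88 × 10⁻³² m².
Result: 0.0320 × 3.88 × 10⁻³² = 1.24 × 10⁻³³ m².

1.24 × 10⁻³³ m²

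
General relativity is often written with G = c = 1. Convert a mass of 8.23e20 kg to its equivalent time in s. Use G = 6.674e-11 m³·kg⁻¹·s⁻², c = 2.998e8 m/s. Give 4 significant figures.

2.038e-15 s

Mass → time via G/c³.
8.23e20 kg × (G/c³) = 2.038e-15 s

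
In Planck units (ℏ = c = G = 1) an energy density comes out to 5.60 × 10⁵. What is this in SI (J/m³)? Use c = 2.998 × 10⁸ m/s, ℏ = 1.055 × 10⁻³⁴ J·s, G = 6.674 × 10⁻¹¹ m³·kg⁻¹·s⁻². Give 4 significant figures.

2.594 × 10¹¹⁹ J/m³

One Planck energy density: u_P = c⁷/(ℏG²) = 4.632 × 10¹¹³ J/m³.
5.60 × 10⁵ × 4.632 × 10¹¹³ J/m³ = 2.594 × 10¹¹⁹ J/m³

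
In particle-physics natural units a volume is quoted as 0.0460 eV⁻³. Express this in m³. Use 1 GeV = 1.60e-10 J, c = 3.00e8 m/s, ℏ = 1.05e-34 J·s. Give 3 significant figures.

Volume is [L]³ = [E]⁻³·(ℏc)³.
1 GeV⁻³ → (ℏc)³ × (1 GeV in J)⁻³ = 7.63e-48 m³.
Convert the energy scale: 0.0460 eV⁻³ = 4.60e25 GeV⁻³.
Result: 4.60e25 × 7.63e-48 = 3.51e-22 m³.

3.51e-22 m³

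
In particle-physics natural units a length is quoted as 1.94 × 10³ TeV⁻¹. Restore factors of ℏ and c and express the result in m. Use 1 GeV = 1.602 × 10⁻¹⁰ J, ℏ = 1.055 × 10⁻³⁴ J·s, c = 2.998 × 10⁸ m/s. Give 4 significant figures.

3.830 × 10⁻¹⁶ m

A length is [E]⁻¹ in ℏ=c=1; restore one factor of ℏc.
1 GeV⁻¹ → ℏc × (1 GeV in J)⁻¹ = 1.974 × 10⁻¹⁶ m.
Convert the energy scale: 1.94 × 10³ TeV⁻¹ = 1.94 GeV⁻¹.
Result: 1.94 × 1.974 × 10⁻¹⁶ = 3.830 × 10⁻¹⁶ m.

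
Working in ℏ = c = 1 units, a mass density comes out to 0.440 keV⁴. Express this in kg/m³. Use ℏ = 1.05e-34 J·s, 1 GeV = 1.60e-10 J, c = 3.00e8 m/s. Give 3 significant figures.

1.03e-4 kg/m³

Mass density is [E]/(c²[L]³) = [E]⁴/(ℏ³c⁵).
1 GeV⁴ → 1/(ℏ³c⁵) × (1 GeV in J)⁴ = 2.33e20 kg/m³.
Convert the energy scale: 0.440 keV⁴ = 4.40e-25 GeV⁴.
Result: 4.40e-25 × 2.33e20 = 1.03e-4 kg/m³.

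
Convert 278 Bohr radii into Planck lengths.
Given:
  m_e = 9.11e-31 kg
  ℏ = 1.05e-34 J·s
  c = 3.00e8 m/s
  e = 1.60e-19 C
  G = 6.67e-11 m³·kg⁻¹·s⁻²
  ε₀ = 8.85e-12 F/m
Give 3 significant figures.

Bohr radius: a₀ = 4πε₀ℏ²/(m_e e²) = 5.26e-11 m
Planck length: ℓ_P = √(ℏG/c³) = 1.61e-35 m
278 × 5.26e-11 / 1.61e-35 = 9.07e26

9.07e26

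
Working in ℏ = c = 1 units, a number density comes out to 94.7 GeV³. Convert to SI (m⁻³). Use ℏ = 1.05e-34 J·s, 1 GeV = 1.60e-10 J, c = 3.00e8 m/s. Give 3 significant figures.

1.24e49 m⁻³

Number density is [L]⁻³ = [E]³/(ℏc)³.
1 GeV³ → 1/(ℏc)³ × (1 GeV in J)³ = 1.31e47 m⁻³.
Result: 94.7 × 1.31e47 = 1.24e49 m⁻³.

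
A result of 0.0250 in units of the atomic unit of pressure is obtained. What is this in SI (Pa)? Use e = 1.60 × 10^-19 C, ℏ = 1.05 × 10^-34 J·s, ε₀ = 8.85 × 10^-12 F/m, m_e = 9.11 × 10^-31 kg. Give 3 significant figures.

One atomic unit of pressure: P_au = E_h/a₀³ = m_e⁴e¹⁰/((4πε₀)⁵ℏ⁸) = 3.01 × 10^13 Pa.
0.0250 × 3.01 × 10^13 Pa = 7.53 × 10^11 Pa

7.53 × 10^11 Pa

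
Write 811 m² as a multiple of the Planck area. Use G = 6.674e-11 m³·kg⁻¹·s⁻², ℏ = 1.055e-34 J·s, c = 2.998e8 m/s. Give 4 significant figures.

3.104e72

Planck area: A_P = ℏG/c³ = 2.613e-70 m².
811 / 2.613e-70 = 3.104e72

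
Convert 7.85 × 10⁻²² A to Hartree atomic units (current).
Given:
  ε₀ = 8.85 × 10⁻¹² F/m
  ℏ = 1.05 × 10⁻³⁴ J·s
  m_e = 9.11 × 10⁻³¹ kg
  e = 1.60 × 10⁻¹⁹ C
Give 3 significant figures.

1.18 × 10⁻¹⁹

atomic unit of electric current: I_au = e E_h/ℏ = m_e e⁵/((4πε₀)²ℏ³) = 6.67 × 10⁻³ A.
7.85 × 10⁻²² / 6.67 × 10⁻³ = 1.18 × 10⁻¹⁹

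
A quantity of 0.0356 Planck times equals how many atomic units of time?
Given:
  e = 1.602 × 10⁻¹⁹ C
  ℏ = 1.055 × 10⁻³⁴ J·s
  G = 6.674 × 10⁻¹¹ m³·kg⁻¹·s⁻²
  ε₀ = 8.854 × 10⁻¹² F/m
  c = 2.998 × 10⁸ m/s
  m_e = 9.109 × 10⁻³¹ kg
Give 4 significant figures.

7.922 × 10⁻²⁹

Planck time: t_P = √(ℏG/c⁵) = 5.392 × 10⁻⁴⁴ s
atomic unit of time: τ_au = (4πε₀)²ℏ³/(m_e e⁴) = 2.423 × 10⁻¹⁷ s
0.0356 × 5.392 × 10⁻⁴⁴ / 2.423 × 10⁻¹⁷ = 7.922 × 10⁻²⁹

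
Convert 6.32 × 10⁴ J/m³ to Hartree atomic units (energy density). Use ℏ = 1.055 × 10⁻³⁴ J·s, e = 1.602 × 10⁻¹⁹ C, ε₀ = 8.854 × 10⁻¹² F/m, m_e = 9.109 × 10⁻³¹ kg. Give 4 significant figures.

2.158 × 10⁻⁹

atomic unit of energy density: u_au = E_h/a₀³ = m_e⁴e¹⁰/((4πε₀)⁵ℏ⁸) = 2.929 × 10¹³ J/m³.
6.32 × 10⁴ / 2.929 × 10¹³ = 2.158 × 10⁻⁹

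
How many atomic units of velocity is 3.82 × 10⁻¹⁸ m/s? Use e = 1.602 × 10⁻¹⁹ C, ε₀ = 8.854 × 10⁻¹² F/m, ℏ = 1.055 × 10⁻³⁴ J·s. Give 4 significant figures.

atomic unit of velocity: v_au = e²/(4πε₀ℏ) = 2.186 × 10⁶ m/s.
3.82 × 10⁻¹⁸ / 2.186 × 10⁶ = 1.747 × 10⁻²⁴

1.747 × 10⁻²⁴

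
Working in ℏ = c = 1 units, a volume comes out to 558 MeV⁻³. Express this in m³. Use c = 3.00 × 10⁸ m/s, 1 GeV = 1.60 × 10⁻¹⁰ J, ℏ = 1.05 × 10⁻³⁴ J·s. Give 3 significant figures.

Volume is [L]³ = [E]⁻³·(ℏc)³.
1 GeV⁻³ → (ℏc)³ × (1 GeV in J)⁻³ = 7.63 × 10⁻⁴⁸ m³.
Convert the energy scale: 558 MeV⁻³ = 5.58 × 10¹¹ GeV⁻³.
Result: 5.58 × 10¹¹ × 7.63 × 10⁻⁴⁸ = 4.26 × 10⁻³⁶ m³.

4.26 × 10⁻³⁶ m³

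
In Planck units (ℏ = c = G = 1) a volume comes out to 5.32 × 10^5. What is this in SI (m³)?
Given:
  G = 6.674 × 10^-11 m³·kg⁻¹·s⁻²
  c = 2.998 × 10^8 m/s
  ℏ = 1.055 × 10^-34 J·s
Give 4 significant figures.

2.247 × 10^-99 m³

One Planck volume: V_P = (ℏG/c³)^(3/2) = 4.224 × 10^-105 m³.
5.32 × 10^5 × 4.224 × 10^-105 m³ = 2.247 × 10^-99 m³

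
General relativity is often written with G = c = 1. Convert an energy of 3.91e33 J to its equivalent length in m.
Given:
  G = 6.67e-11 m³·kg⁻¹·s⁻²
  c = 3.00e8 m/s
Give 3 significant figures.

Energy → length via G/c⁴.
3.91e33 J × (G/c⁴) = 3.22e-11 m

3.22e-11 m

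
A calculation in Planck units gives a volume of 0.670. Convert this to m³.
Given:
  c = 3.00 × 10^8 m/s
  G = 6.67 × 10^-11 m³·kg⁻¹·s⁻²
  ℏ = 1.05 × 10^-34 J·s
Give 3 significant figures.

One Planck volume: V_P = (ℏG/c³)^(3/2) = 4.18 × 10^-105 m³.
0.670 × 4.18 × 10^-105 m³ = 2.80 × 10^-105 m³

2.80 × 10^-105 m³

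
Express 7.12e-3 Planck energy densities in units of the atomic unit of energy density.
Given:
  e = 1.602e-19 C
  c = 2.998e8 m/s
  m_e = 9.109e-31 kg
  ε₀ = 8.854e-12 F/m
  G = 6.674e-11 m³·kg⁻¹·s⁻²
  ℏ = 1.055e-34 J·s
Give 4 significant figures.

1.126e98

Planck energy density: u_P = c⁷/(ℏG²) = 4.632e113 J/m³
atomic unit of energy density: u_au = E_h/a₀³ = m_e⁴e¹⁰/((4πε₀)⁵ℏ⁸) = 2.929e13 J/m³
7.12e-3 × 4.632e113 / 2.929e13 = 1.126e98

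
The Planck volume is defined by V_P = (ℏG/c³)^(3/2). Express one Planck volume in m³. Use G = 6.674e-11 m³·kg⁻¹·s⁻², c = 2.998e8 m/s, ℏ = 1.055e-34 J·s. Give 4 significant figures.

V_P = (ℏG/c³)^(3/2)
  = √(1.784e-209)
  = 4.224e-105 m³

4.224e-105 m³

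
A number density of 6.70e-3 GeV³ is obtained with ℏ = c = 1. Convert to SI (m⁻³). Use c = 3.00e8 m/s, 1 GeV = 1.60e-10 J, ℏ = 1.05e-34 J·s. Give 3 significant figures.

Number density is [L]⁻³ = [E]³/(ℏc)³.
1 GeV³ → 1/(ℏc)³ × (1 GeV in J)³ = 1.31e47 m⁻³.
Result: 6.70e-3 × 1.31e47 = 8.78e44 m⁻³.

8.78e44 m⁻³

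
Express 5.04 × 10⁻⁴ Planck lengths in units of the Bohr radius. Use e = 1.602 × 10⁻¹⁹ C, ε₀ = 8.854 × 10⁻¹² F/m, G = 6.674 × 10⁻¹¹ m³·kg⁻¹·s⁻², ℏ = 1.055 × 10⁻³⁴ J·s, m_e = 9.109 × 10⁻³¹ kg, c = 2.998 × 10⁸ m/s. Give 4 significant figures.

Planck length: ℓ_P = √(ℏG/c³) = 1.616 × 10⁻³⁵ m
Bohr radius: a₀ = 4πε₀ℏ²/(m_e e²) = 5.297 × 10⁻¹¹ m
5.04 × 10⁻⁴ × 1.616 × 10⁻³⁵ / 5.297 × 10⁻¹¹ = 1.538 × 10⁻²⁸

1.538 × 10⁻²⁸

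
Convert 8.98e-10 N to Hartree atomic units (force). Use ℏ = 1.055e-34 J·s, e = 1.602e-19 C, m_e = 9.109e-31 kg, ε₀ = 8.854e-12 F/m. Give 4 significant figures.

atomic unit of force: F_au = E_h/a₀ = m_e²e⁶/((4πε₀)³ℏ⁴) = 8.220e-8 N.
8.98e-10 / 8.220e-8 = 0.01092

0.01092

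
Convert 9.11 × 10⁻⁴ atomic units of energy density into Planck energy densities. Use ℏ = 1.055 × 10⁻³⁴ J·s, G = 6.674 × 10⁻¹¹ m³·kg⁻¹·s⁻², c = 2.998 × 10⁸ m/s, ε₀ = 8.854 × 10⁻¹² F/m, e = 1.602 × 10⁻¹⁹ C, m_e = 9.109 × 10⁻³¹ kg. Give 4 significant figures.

5.761 × 10⁻¹⁰⁴

atomic unit of energy density: u_au = E_h/a₀³ = m_e⁴e¹⁰/((4πε₀)⁵ℏ⁸) = 2.929 × 10¹³ J/m³
Planck energy density: u_P = c⁷/(ℏG²) = 4.632 × 10¹¹³ J/m³
9.11 × 10⁻⁴ × 2.929 × 10¹³ / 4.632 × 10¹¹³ = 5.761 × 10⁻¹⁰⁴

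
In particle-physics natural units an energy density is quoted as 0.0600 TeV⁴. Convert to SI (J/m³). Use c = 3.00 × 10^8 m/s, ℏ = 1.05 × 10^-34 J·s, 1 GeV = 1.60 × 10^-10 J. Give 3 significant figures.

1.26 × 10^48 J/m³

[E]/[L]³ = [E]⁴/(ℏc)³; restore (ℏc)⁻³.
1 GeV⁴ → 1/(ℏc)³ × (1 GeV in J)⁴ = 2.10 × 10^37 J/m³.
Convert the energy scale: 0.0600 TeV⁴ = 6.00 × 10^10 GeV⁴.
Result: 6.00 × 10^10 × 2.10 × 10^37 = 1.26 × 10^48 J/m³.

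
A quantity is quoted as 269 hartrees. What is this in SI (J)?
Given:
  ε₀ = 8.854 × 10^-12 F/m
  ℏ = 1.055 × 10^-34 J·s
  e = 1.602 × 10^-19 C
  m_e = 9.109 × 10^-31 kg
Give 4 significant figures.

1.171 × 10^-15 J

One hartree: E_h = m_e e⁴/(4πε₀ℏ)² = 4.354 × 10^-18 J.
269 × 4.354 × 10^-18 J = 1.171 × 10^-15 J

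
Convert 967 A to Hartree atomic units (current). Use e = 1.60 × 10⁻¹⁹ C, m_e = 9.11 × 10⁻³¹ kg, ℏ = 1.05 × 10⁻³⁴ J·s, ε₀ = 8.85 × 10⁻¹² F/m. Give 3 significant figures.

atomic unit of electric current: I_au = e E_h/ℏ = m_e e⁵/((4πε₀)²ℏ³) = 6.67 × 10⁻³ A.
967 / 6.67 × 10⁻³ = 1.45 × 10⁵

1.45 × 10⁵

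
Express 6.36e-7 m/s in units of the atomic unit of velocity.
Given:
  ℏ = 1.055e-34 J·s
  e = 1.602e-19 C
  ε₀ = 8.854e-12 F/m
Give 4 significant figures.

atomic unit of velocity: v_au = e²/(4πε₀ℏ) = 2.186e6 m/s.
6.36e-7 / 2.186e6 = 2.909e-13

2.909e-13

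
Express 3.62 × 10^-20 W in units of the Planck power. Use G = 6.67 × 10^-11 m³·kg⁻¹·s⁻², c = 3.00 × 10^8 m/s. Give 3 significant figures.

9.94 × 10^-73

Planck power: P_P = c⁵/G = 3.64 × 10^52 W.
3.62 × 10^-20 / 3.64 × 10^52 = 9.94 × 10^-73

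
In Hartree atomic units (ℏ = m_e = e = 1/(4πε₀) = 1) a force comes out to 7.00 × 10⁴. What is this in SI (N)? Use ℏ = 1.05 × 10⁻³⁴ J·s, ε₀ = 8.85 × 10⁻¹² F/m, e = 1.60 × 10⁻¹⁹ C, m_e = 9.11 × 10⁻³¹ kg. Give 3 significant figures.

One atomic unit of force: F_au = E_h/a₀ = m_e²e⁶/((4πε₀)³ℏ⁴) = 8.33 × 10⁻⁸ N.
7.00 × 10⁴ × 8.33 × 10⁻⁸ N = 5.83 × 10⁻³ N

5.83 × 10⁻³ N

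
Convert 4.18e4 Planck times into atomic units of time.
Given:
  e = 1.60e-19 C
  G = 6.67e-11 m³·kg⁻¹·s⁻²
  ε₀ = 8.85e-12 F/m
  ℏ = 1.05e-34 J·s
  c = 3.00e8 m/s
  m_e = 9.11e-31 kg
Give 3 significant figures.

Planck time: t_P = √(ℏG/c⁵) = 5.37e-44 s
atomic unit of time: τ_au = (4πε₀)²ℏ³/(m_e e⁴) = 2.40e-17 s
4.18e4 × 5.37e-44 / 2.40e-17 = 9.36e-23

9.36e-23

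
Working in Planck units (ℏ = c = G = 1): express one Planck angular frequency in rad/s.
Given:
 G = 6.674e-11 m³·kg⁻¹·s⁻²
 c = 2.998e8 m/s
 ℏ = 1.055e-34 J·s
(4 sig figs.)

1.855e43 rad/s

From ℏ = c = G = 1 the angular frequency scale is ω_P = √(c⁵/(ℏG)).
  = √(3.440e86)
  = 1.855e43 rad/s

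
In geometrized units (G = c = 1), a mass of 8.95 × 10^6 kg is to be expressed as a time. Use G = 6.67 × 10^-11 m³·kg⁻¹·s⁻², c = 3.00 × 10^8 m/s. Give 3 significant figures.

Mass → time via G/c³.
8.95 × 10^6 kg × (G/c³) = 2.21 × 10^-29 s

2.21 × 10^-29 s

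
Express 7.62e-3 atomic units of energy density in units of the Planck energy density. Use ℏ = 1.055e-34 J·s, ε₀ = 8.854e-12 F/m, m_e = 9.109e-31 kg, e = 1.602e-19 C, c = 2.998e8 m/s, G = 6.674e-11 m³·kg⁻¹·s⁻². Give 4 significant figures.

4.818e-103

atomic unit of energy density: u_au = E_h/a₀³ = m_e⁴e¹⁰/((4πε₀)⁵ℏ⁸) = 2.929e13 J/m³
Planck energy density: u_P = c⁷/(ℏG²) = 4.632e113 J/m³
7.62e-3 × 2.929e13 / 4.632e113 = 4.818e-103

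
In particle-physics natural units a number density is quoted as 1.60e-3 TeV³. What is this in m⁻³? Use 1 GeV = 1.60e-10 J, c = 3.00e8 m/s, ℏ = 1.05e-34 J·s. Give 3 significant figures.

2.10e53 m⁻³

Number density is [L]⁻³ = [E]³/(ℏc)³.
1 GeV³ → 1/(ℏc)³ × (1 GeV in J)³ = 1.31e47 m⁻³.
Convert the energy scale: 1.60e-3 TeV³ = 1.60e6 GeV³.
Result: 1.60e6 × 1.31e47 = 2.10e53 m⁻³.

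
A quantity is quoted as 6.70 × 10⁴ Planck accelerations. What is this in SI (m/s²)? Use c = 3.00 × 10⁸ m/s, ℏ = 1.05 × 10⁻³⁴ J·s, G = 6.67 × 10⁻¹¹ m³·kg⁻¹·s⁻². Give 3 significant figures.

3.74 × 10⁵⁶ m/s²

One Planck acceleration: a_P = √(c⁷/(ℏG)) = 5.59 × 10⁵¹ m/s².
6.70 × 10⁴ × 5.59 × 10⁵¹ m/s² = 3.74 × 10⁵⁶ m/s²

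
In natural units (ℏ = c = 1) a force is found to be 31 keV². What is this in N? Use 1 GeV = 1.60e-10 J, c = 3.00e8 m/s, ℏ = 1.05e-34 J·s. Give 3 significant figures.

Force is [E]/[L] = [E]²/(ℏc); restore (ℏc)⁻¹.
1 GeV² → 1/(ℏc) × (1 GeV in J)² = 8.13e5 N.
Convert the energy scale: 31 keV² = 3.10e-11 GeV².
Result: 3.10e-11 × 8.13e5 = 2.52e-5 N.

2.52e-5 N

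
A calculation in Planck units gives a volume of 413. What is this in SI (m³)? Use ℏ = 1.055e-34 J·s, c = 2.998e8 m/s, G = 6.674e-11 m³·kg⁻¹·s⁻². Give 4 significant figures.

One Planck volume: V_P = (ℏG/c³)^(3/2) = 4.224e-105 m³.
413 × 4.224e-105 m³ = 1.744e-102 m³

1.744e-102 m³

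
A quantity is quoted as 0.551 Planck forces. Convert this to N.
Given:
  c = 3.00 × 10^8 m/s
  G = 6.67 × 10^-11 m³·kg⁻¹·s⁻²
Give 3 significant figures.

One Planck force: F_P = c⁴/G = 1.21 × 10^44 N.
0.551 × 1.21 × 10^44 N = 6.69 × 10^43 N

6.69 × 10^43 N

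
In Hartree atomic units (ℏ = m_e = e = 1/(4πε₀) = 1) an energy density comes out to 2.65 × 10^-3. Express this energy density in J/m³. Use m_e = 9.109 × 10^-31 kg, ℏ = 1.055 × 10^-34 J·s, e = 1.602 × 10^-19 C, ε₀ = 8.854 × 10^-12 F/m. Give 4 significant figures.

7.762 × 10^10 J/m³

One atomic unit of energy density: u_au = E_h/a₀³ = m_e⁴e¹⁰/((4πε₀)⁵ℏ⁸) = 2.929 × 10^13 J/m³.
2.65 × 10^-3 × 2.929 × 10^13 J/m³ = 7.762 × 10^10 J/m³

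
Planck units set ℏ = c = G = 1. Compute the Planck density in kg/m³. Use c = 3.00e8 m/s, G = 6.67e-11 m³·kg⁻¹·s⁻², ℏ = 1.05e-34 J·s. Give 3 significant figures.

5.20e96 kg/m³

The unique combination of the constants set to 1 with dimensions of density is ρ_P = c⁵/(ℏG²).
  = 2.43e42 / 4.67e-55
  = 5.20e96 kg/m³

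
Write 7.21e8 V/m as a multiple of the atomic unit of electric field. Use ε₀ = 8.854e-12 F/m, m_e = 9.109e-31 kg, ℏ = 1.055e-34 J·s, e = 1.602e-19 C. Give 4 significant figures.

atomic unit of electric field: E_au = E_h/(e a₀) = m_e²e⁵/((4πε₀)³ℏ⁴) = 5.131e11 V/m.
7.21e8 / 5.131e11 = 1.405e-3

1.405e-3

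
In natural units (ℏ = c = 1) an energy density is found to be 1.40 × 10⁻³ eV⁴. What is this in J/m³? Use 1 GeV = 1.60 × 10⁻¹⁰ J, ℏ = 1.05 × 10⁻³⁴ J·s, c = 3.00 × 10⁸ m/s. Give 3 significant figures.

0.0294 J/m³

[E]/[L]³ = [E]⁴/(ℏc)³; restore (ℏc)⁻³.
1 GeV⁴ → 1/(ℏc)³ × (1 GeV in J)⁴ = 2.10 × 10³⁷ J/m³.
Convert the energy scale: 1.40 × 10⁻³ eV⁴ = 1.40 × 10⁻³⁹ GeV⁴.
Result: 1.40 × 10⁻³⁹ × 2.10 × 10³⁷ = 0.0294 J/m³.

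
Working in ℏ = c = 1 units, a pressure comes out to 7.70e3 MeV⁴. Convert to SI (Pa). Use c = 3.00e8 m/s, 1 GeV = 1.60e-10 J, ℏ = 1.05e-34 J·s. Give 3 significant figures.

1.61e29 Pa

Pressure is [E]/[L]³ = [E]⁴/(ℏc)³.
1 GeV⁴ → 1/(ℏc)³ × (1 GeV in J)⁴ = 2.10e37 Pa.
Convert the energy scale: 7.70e3 MeV⁴ = 7.70e-9 GeV⁴.
Result: 7.70e-9 × 2.10e37 = 1.61e29 Pa.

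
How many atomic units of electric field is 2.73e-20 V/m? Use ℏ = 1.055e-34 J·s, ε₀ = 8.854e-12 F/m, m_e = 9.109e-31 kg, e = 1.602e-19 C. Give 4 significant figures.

atomic unit of electric field: E_au = E_h/(e a₀) = m_e²e⁵/((4πε₀)³ℏ⁴) = 5.131e11 V/m.
2.73e-20 / 5.131e11 = 5.321e-32

5.321e-32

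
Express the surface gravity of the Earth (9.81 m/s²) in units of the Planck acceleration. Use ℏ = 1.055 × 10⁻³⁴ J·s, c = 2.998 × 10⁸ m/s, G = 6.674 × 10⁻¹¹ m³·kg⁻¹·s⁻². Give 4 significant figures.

1.764 × 10⁻⁵¹

Planck acceleration: a_P = √(c⁷/(ℏG)) = 5.560 × 10⁵¹ m/s².
9.81 / 5.560 × 10⁵¹ = 1.764 × 10⁻⁵¹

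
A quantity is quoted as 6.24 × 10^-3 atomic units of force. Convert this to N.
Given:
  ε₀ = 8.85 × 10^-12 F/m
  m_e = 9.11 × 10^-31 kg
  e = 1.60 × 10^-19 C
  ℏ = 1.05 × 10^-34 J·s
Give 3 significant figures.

5.20 × 10^-10 N

One atomic unit of force: F_au = E_h/a₀ = m_e²e⁶/((4πε₀)³ℏ⁴) = 8.33 × 10^-8 N.
6.24 × 10^-3 × 8.33 × 10^-8 N = 5.20 × 10^-10 N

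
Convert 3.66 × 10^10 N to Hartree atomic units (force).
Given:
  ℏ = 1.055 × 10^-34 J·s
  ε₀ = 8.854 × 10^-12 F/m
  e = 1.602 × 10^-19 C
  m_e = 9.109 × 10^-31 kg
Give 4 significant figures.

4.453 × 10^17

atomic unit of force: F_au = E_h/a₀ = m_e²e⁶/((4πε₀)³ℏ⁴) = 8.220 × 10^-8 N.
3.66 × 10^10 / 8.220 × 10^-8 = 4.453 × 10^17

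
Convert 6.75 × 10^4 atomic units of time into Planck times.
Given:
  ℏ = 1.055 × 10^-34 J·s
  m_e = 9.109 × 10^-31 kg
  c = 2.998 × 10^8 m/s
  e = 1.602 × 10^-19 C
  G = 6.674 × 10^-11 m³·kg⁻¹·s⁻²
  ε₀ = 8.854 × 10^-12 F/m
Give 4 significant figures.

atomic unit of time: τ_au = (4πε₀)²ℏ³/(m_e e⁴) = 2.423 × 10^-17 s
Planck time: t_P = √(ℏG/c⁵) = 5.392 × 10^-44 s
6.75 × 10^4 × 2.423 × 10^-17 / 5.392 × 10^-44 = 3.033 × 10^31

3.033 × 10^31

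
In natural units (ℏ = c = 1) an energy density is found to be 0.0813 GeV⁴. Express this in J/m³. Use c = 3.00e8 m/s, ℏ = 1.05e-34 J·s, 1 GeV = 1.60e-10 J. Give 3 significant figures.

[E]/[L]³ = [E]⁴/(ℏc)³; restore (ℏc)⁻³.
1 GeV⁴ → 1/(ℏc)³ × (1 GeV in J)⁴ = 2.10e37 J/m³.
Result: 0.0813 × 2.10e37 = 1.70e36 J/m³.

1.70e36 J/m³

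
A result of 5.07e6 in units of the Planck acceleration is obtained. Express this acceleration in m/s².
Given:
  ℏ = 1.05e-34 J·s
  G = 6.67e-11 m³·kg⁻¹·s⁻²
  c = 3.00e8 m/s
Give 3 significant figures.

One Planck acceleration: a_P = √(c⁷/(ℏG)) = 5.59e51 m/s².
5.07e6 × 5.59e51 m/s² = 2.83e58 m/s²

2.83e58 m/s²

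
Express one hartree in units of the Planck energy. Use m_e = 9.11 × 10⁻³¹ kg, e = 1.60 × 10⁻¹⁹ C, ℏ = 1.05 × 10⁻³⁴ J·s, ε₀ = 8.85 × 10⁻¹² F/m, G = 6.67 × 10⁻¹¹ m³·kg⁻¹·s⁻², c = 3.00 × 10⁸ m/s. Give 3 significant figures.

hartree: E_h = m_e e⁴/(4πε₀ℏ)² = 4.38 × 10⁻¹⁸ J
Planck energy: E_P = √(ℏc⁵/G) = 1.96 × 10⁹ J
ratio = 4.38 × 10⁻¹⁸ / 1.96 × 10⁹ = 2.24 × 10⁻²⁷

2.24 × 10⁻²⁷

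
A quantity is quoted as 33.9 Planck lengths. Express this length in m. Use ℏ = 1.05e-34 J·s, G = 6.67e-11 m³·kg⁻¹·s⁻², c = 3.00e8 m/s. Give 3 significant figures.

5.46e-34 m

One Planck length: ℓ_P = √(ℏG/c³) = 1.61e-35 m.
33.9 × 1.61e-35 m = 5.46e-34 m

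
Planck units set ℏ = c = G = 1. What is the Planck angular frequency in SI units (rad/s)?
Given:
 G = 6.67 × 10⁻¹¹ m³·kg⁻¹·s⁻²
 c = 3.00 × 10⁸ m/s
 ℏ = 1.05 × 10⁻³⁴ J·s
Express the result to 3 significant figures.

From ℏ = c = G = 1 the angular frequency scale is ω_P = √(c⁵/(ℏG)).
  = √(3.47 × 10⁸⁶)
  = 1.86 × 10⁴³ rad/s

1.86 × 10⁴³ rad/s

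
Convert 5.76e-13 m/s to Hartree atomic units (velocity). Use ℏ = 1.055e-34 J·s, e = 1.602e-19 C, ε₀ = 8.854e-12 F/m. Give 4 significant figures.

atomic unit of velocity: v_au = e²/(4πε₀ℏ) = 2.186e6 m/s.
5.76e-13 / 2.186e6 = 2.635e-19

2.635e-19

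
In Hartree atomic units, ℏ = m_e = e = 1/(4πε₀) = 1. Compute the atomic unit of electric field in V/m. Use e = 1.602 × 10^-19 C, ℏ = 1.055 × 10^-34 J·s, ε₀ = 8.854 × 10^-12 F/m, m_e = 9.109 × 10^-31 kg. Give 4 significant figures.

Dimensional analysis gives E_au = E_h/(e a₀) = m_e²e⁵/((4πε₀)³ℏ⁴).
E_h = 4.354 × 10^-18 J
a₀ = 5.297 × 10^-11 m
E_h/(e·a₀) = 5.131 × 10^11 V/m

5.131 × 10^11 V/m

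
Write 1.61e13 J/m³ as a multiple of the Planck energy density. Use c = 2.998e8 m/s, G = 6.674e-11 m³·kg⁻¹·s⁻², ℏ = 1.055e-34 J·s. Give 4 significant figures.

3.476e-101

Planck energy density: u_P = c⁷/(ℏG²) = 4.632e113 J/m³.
1.61e13 / 4.632e113 = 3.476e-101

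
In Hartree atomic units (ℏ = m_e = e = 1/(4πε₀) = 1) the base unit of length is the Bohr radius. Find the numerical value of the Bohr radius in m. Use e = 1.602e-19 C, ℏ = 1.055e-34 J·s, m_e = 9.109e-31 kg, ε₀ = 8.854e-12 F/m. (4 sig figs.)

5.297e-11 m

a₀ = 4πε₀ℏ²/(m_e e²)
  = 1.238e-78 / 2.338e-68
  = 5.297e-11 m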